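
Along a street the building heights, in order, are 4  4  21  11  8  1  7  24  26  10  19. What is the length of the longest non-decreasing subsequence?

Track the smallest tail for each achievable length (allowing ties):
4 → extends → [4]
4 → extends → [4, 4]
21 → extends → [4, 4, 21]
11 → replaces 21 → [4, 4, 11]
8 → replaces 11 → [4, 4, 8]
1 → replaces 4 → [1, 4, 8]
7 → replaces 8 → [1, 4, 7]
24 → extends → [1, 4, 7, 24]
26 → extends → [1, 4, 7, 24, 26]
10 → replaces 24 → [1, 4, 7, 10, 26]
19 → replaces 26 → [1, 4, 7, 10, 19]
Five tails, so the longest non-decreasing subsequence has length 5 (e.g. 4, 4, 21, 24, 26).

5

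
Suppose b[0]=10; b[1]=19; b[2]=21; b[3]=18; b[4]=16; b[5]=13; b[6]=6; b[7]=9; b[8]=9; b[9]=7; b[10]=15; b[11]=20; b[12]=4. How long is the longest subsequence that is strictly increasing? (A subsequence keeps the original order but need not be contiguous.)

4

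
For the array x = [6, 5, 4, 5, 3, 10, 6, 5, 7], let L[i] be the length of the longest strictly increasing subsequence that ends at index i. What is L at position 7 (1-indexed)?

dp[i] = 1 + max{dp[j] : j<i, x[j]<x[i]} (or 1 if no such j):
i:      1  2  3  4  5  6  7  8  9
x[i]:   6  5  4  5  3 10  6  5  7
dp:     1  1  1  2  1  3  3  2  4
At index 7 the value is 3.

3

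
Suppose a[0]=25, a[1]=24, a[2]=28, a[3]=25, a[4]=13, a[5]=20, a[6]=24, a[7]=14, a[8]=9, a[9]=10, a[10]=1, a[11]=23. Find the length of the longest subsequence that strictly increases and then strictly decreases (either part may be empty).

inc[i] = longest strictly increasing subsequence ending at i; dec[i] = longest strictly decreasing subsequence starting at i:
i:      0  1  2  3  4  5  6  7  8  9 10 11
a[i]:  25 24 28 25 13 20 24 14  9 10  1 23
inc:    1  1  2  2  1  2  3  2  1  2  1  3
dec:    6  5  6  5  3  4  4  3  2  2  1  1
Best peak at i=2 (value 28): inc=2, dec=6, length 2+6−1 = 7.

7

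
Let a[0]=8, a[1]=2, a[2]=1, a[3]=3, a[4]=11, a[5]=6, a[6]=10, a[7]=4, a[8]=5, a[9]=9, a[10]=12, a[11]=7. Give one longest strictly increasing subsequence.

Patience tails give the LIS length; then backtrack through the dp parents:
8 → extends → [8]
2 → replaces 8 → [2]
1 → replaces 2 → [1]
3 → extends → [1, 3]
11 → extends → [1, 3, 11]
6 → replaces 11 → [1, 3, 6]
10 → extends → [1, 3, 6, 10]
4 → replaces 6 → [1, 3, 4, 10]
5 → replaces 10 → [1, 3, 4, 5]
9 → extends → [1, 3, 4, 5, 9]
12 → extends → [1, 3, 4, 5, 9, 12]
7 → replaces 9 → [1, 3, 4, 5, 7, 12]
Length 6; one witness is 2, 3, 4, 5, 9, 12.

2, 3, 4, 5, 9, 12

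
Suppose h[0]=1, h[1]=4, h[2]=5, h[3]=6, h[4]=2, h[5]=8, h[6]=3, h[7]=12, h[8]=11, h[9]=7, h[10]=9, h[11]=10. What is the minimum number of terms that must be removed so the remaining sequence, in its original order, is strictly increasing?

Fewest deletions = n − (longest strictly increasing subsequence).
Patience tails:
1 → extends → [1]
4 → extends → [1, 4]
5 → extends → [1, 4, 5]
6 → extends → [1, 4, 5, 6]
2 → replaces 4 → [1, 2, 5, 6]
8 → extends → [1, 2, 5, 6, 8]
3 → replaces 5 → [1, 2, 3, 6, 8]
12 → extends → [1, 2, 3, 6, 8, 12]
11 → replaces 12 → [1, 2, 3, 6, 8, 11]
7 → replaces 8 → [1, 2, 3, 6, 7, 11]
9 → replaces 11 → [1, 2, 3, 6, 7, 9]
10 → extends → [1, 2, 3, 6, 7, 9, 10]
Longest strictly increasing subsequence has length 7, so deletions = 12 − 7 = 5.

5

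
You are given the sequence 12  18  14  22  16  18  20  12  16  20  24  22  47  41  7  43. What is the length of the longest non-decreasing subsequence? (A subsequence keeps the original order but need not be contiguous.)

9

Let dp[i] be the length of the longest such subsequence ending at index i:
i:      1  2  3  4  5  6  7  8  9 10 11 12 13 14 15 16
a[i]:  12 18 14 22 16 18 20 12 16 20 24 22 47 41  7 43
dp:     1  2  2  3  3  4  5  2  4  6  7  7  8  8  1  9
Maximum dp value is 9.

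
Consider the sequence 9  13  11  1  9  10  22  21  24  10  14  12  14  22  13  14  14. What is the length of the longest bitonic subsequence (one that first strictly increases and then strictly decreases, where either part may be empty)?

7

inc[i] = longest strictly increasing subsequence ending at i; dec[i] = longest strictly decreasing subsequence starting at i:
i:      1  2  3  4  5  6  7  8  9 10 11 12 13 14 15 16 17
a[i]:   9 13 11  1  9 10 22 21 24 10 14 12 14 22 13 14 14
inc:    1  2  2  1  2  3  4  4  5  3  4  4  5  6  5  6  6
dec:    2  3  2  1  1  1  4  3  3  1  2  1  2  2  1  1  1
Best peak at i=7 (value 22): inc=4, dec=4, length 4+4−1 = 7.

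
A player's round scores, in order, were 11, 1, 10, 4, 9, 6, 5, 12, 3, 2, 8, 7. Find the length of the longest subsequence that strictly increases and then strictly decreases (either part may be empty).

inc[i] = longest strictly increasing subsequence ending at i; dec[i] = longest strictly decreasing subsequence starting at i:
i:      1  2  3  4  5  6  7  8  9 10 11 12
a[i]:  11  1 10  4  9  6  5 12  3  2  8  7
inc:    1  1  2  2  3  3  3  4  2  2  4  4
dec:    7  1  6  3  5  4  3  3  2  1  2  1
Best peak at i=1 (value 11): inc=1, dec=7, length 1+7−1 = 7.

7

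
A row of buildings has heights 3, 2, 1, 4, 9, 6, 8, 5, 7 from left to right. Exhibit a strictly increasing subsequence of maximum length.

3, 4, 6, 8

Patience tails give the LIS length; then backtrack through the dp parents:
3 → extends → [3]
2 → replaces 3 → [2]
1 → replaces 2 → [1]
4 → extends → [1, 4]
9 → extends → [1, 4, 9]
6 → replaces 9 → [1, 4, 6]
8 → extends → [1, 4, 6, 8]
5 → replaces 6 → [1, 4, 5, 8]
7 → replaces 8 → [1, 4, 5, 7]
Length 4; one witness is 3, 4, 6, 8.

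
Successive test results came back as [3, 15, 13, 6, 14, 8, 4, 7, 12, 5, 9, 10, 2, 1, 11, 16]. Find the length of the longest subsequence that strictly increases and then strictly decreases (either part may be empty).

8

inc[i] = longest strictly increasing subsequence ending at i; dec[i] = longest strictly decreasing subsequence starting at i:
i:      1  2  3  4  5  6  7  8  9 10 11 12 13 14 15 16
a[i]:   3 15 13  6 14  8  4  7 12  5  9 10  2  1 11 16
inc:    1  2  2  2  3  3  2  3  4  3  4  5  1  1  6  7
dec:    3  7  6  4  6  5  3  4  4  3  3  3  2  1  1  1
Best peak at i=2 (value 15): inc=2, dec=7, length 2+7−1 = 8.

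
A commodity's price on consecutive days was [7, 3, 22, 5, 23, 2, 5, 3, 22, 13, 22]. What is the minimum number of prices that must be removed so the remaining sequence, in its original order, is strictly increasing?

Fewest deletions = n − (longest strictly increasing subsequence).
i:      1  2  3  4  5  6  7  8  9 10 11
a[i]:   7  3 22  5 23  2  5  3 22 13 22
dp:     1  1  2  2  3  1  2  2  3  3  4
max dp = 4, so deletions = 11 − 4 = 7.

7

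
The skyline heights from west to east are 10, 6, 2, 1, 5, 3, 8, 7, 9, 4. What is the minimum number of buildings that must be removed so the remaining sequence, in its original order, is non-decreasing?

Fewest deletions = n − (longest non-decreasing subsequence).
Patience tails:
10 → extends → [10]
6 → replaces 10 → [6]
2 → replaces 6 → [2]
1 → replaces 2 → [1]
5 → extends → [1, 5]
3 → replaces 5 → [1, 3]
8 → extends → [1, 3, 8]
7 → replaces 8 → [1, 3, 7]
9 → extends → [1, 3, 7, 9]
4 → replaces 7 → [1, 3, 4, 9]
Longest non-decreasing subsequence has length 4, so deletions = 10 − 4 = 6.

6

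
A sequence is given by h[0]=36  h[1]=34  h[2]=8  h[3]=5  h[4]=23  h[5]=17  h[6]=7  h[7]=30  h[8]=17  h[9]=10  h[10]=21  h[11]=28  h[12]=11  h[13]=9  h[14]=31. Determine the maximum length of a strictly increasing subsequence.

Let dp[i] be the length of the longest such subsequence ending at index i:
i:      0  1  2  3  4  5  6  7  8  9 10 11 12 13 14
h[i]:  36 34  8  5 23 17  7 30 17 10 21 28 11  9 31
dp:     1  1  1  1  2  2  2  3  3  3  4  5  4  3  6
Maximum dp value is 6.

6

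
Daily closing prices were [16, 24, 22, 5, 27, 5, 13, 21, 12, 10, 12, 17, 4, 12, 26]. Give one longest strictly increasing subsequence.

5, 10, 12, 17, 26

Patience tails give the LIS length; then backtrack through the dp parents:
16 → extends → [16]
24 → extends → [16, 24]
22 → replaces 24 → [16, 22]
5 → replaces 16 → [5, 22]
27 → extends → [5, 22, 27]
5 → already a tail → [5, 22, 27]
13 → replaces 22 → [5, 13, 27]
21 → replaces 27 → [5, 13, 21]
12 → replaces 13 → [5, 12, 21]
10 → replaces 12 → [5, 10, 21]
12 → replaces 21 → [5, 10, 12]
17 → extends → [5, 10, 12, 17]
4 → replaces 5 → [4, 10, 12, 17]
12 → already a tail → [4, 10, 12, 17]
26 → extends → [4, 10, 12, 17, 26]
Length 5; one witness is 5, 10, 12, 17, 26.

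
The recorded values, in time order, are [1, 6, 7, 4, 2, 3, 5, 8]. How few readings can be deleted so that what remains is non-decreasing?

Fewest deletions = n − (longest non-decreasing subsequence).
Patience tails:
1 → extends → [1]
6 → extends → [1, 6]
7 → extends → [1, 6, 7]
4 → replaces 6 → [1, 4, 7]
2 → replaces 4 → [1, 2, 7]
3 → replaces 7 → [1, 2, 3]
5 → extends → [1, 2, 3, 5]
8 → extends → [1, 2, 3, 5, 8]
Longest non-decreasing subsequence has length 5, so deletions = 8 − 5 = 3.

3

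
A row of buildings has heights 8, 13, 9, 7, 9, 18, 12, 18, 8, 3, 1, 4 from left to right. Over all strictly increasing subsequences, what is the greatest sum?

Let S[i] be the best sum of a strictly increasing subsequence ending at i:
i:      1  2  3  4  5  6  7  8  9 10 11 12
a[i]:   8 13  9  7  9 18 12 18  8  3  1  4
S:      8 21 17  7 17 39 29 47 15  3  1  7
Maximum is 47 (e.g. 8 + 9 + 12 + 18).

47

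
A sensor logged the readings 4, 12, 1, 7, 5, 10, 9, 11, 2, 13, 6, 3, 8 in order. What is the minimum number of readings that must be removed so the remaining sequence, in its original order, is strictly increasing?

Fewest deletions = n − (longest strictly increasing subsequence).
i:      1  2  3  4  5  6  7  8  9 10 11 12 13
a[i]:   4 12  1  7  5 10  9 11  2 13  6  3  8
dp:     1  2  1  2  2  3  3  4  2  5  3  3  4
max dp = 5, so deletions = 13 − 5 = 8.

8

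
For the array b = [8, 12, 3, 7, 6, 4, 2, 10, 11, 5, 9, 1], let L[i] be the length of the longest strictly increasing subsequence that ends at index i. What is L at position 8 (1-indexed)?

3

dp[i] = 1 + max{dp[j] : j<i, b[j]<b[i]} (or 1 if no such j):
i:      1  2  3  4  5  6  7  8  9 10 11 12
b[i]:   8 12  3  7  6  4  2 10 11  5  9  1
dp:     1  2  1  2  2  2  1  3  4  3  4  1
At index 8 the value is 3.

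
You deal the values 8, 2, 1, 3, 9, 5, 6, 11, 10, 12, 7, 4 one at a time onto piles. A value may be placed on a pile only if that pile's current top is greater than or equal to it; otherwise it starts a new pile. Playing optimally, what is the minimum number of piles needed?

6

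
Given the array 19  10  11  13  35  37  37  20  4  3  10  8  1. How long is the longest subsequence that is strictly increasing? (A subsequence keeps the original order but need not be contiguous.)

Let dp[i] be the length of the longest such subsequence ending at index i:
i:      1  2  3  4  5  6  7  8  9 10 11 12 13
a[i]:  19 10 11 13 35 37 37 20  4  3 10  8  1
dp:     1  1  2  3  4  5  5  4  1  1  2  2  1
Maximum dp value is 5.

5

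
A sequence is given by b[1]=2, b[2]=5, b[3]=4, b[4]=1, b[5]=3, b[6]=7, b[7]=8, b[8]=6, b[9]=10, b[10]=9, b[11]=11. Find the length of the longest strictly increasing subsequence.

6

Let dp[i] be the length of the longest such subsequence ending at index i:
i:      1  2  3  4  5  6  7  8  9 10 11
b[i]:   2  5  4  1  3  7  8  6 10  9 11
dp:     1  2  2  1  2  3  4  3  5  5  6
Maximum dp value is 6.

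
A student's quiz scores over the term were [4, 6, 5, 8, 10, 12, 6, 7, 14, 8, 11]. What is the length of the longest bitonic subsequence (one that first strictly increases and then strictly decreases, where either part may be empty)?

7

inc[i] = longest strictly increasing subsequence ending at i; dec[i] = longest strictly decreasing subsequence starting at i:
i:      1  2  3  4  5  6  7  8  9 10 11
a[i]:   4  6  5  8 10 12  6  7 14  8 11
inc:    1  2  2  3  4  5  3  4  6  5  6
dec:    1  2  1  2  2  2  1  1  2  1  1
Best peak at i=9 (value 14): inc=6, dec=2, length 6+2−1 = 7.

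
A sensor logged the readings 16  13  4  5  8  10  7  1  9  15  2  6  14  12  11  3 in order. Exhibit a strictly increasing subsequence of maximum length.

4, 5, 8, 10, 15

Patience tails give the LIS length; then backtrack through the dp parents:
16 → extends → [16]
13 → replaces 16 → [13]
4 → replaces 13 → [4]
5 → extends → [4, 5]
8 → extends → [4, 5, 8]
10 → extends → [4, 5, 8, 10]
7 → replaces 8 → [4, 5, 7, 10]
1 → replaces 4 → [1, 5, 7, 10]
9 → replaces 10 → [1, 5, 7, 9]
15 → extends → [1, 5, 7, 9, 15]
2 → replaces 5 → [1, 2, 7, 9, 15]
6 → replaces 7 → [1, 2, 6, 9, 15]
14 → replaces 15 → [1, 2, 6, 9, 14]
12 → replaces 14 → [1, 2, 6, 9, 12]
11 → replaces 12 → [1, 2, 6, 9, 11]
3 → replaces 6 → [1, 2, 3, 9, 11]
Length 5; one witness is 4, 5, 8, 10, 15.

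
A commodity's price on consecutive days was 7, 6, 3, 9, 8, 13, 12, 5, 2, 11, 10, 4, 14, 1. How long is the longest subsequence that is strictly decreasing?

6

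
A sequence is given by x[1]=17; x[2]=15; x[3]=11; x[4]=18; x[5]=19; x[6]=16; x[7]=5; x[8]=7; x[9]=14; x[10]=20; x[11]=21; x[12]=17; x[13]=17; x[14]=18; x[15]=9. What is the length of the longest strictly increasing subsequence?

5

Track the smallest tail for each achievable length (strict):
17 → extends → [17]
15 → replaces 17 → [15]
11 → replaces 15 → [11]
18 → extends → [11, 18]
19 → extends → [11, 18, 19]
16 → replaces 18 → [11, 16, 19]
5 → replaces 11 → [5, 16, 19]
7 → replaces 16 → [5, 7, 19]
14 → replaces 19 → [5, 7, 14]
20 → extends → [5, 7, 14, 20]
21 → extends → [5, 7, 14, 20, 21]
17 → replaces 20 → [5, 7, 14, 17, 21]
17 → already a tail → [5, 7, 14, 17, 21]
18 → replaces 21 → [5, 7, 14, 17, 18]
9 → replaces 14 → [5, 7, 9, 17, 18]
Five tails, so the longest strictly increasing subsequence has length 5 (e.g. 17, 18, 19, 20, 21).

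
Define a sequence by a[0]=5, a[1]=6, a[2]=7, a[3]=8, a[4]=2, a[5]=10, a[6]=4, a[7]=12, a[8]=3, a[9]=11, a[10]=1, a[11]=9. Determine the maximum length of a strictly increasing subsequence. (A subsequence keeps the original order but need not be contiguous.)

Track the smallest tail for each achievable length (strict):
5 → extends → [5]
6 → extends → [5, 6]
7 → extends → [5, 6, 7]
8 → extends → [5, 6, 7, 8]
2 → replaces 5 → [2, 6, 7, 8]
10 → extends → [2, 6, 7, 8, 10]
4 → replaces 6 → [2, 4, 7, 8, 10]
12 → extends → [2, 4, 7, 8, 10, 12]
3 → replaces 4 → [2, 3, 7, 8, 10, 12]
11 → replaces 12 → [2, 3, 7, 8, 10, 11]
1 → replaces 2 → [1, 3, 7, 8, 10, 11]
9 → replaces 10 → [1, 3, 7, 8, 9, 11]
Six tails, so the longest strictly increasing subsequence has length 6 (e.g. 5, 6, 7, 8, 10, 12).

6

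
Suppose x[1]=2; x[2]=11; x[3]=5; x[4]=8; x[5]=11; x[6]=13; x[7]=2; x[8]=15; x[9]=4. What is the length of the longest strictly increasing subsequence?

Let dp[i] be the length of the longest such subsequence ending at index i:
i:      1  2  3  4  5  6  7  8  9
x[i]:   2 11  5  8 11 13  2 15  4
dp:     1  2  2  3  4  5  1  6  2
Maximum dp value is 6.

6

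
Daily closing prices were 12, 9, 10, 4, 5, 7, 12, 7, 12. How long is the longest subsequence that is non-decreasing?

Track the smallest tail for each achievable length (allowing ties):
12 → extends → [12]
9 → replaces 12 → [9]
10 → extends → [9, 10]
4 → replaces 9 → [4, 10]
5 → replaces 10 → [4, 5]
7 → extends → [4, 5, 7]
12 → extends → [4, 5, 7, 12]
7 → replaces 12 → [4, 5, 7, 7]
12 → extends → [4, 5, 7, 7, 12]
Five tails, so the longest non-decreasing subsequence has length 5 (e.g. 4, 5, 7, 12, 12).

5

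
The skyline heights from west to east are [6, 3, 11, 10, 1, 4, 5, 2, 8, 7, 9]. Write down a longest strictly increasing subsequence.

Patience tails give the LIS length; then backtrack through the dp parents:
6 → extends → [6]
3 → replaces 6 → [3]
11 → extends → [3, 11]
10 → replaces 11 → [3, 10]
1 → replaces 3 → [1, 10]
4 → replaces 10 → [1, 4]
5 → extends → [1, 4, 5]
2 → replaces 4 → [1, 2, 5]
8 → extends → [1, 2, 5, 8]
7 → replaces 8 → [1, 2, 5, 7]
9 → extends → [1, 2, 5, 7, 9]
Length 5; one witness is 3, 4, 5, 8, 9.

3, 4, 5, 8, 9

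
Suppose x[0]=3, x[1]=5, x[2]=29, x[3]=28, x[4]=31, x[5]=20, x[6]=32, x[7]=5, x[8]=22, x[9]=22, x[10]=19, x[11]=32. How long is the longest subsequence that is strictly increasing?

5

Track the smallest tail for each achievable length (strict):
3 → extends → [3]
5 → extends → [3, 5]
29 → extends → [3, 5, 29]
28 → replaces 29 → [3, 5, 28]
31 → extends → [3, 5, 28, 31]
20 → replaces 28 → [3, 5, 20, 31]
32 → extends → [3, 5, 20, 31, 32]
5 → already a tail → [3, 5, 20, 31, 32]
22 → replaces 31 → [3, 5, 20, 22, 32]
22 → already a tail → [3, 5, 20, 22, 32]
19 → replaces 20 → [3, 5, 19, 22, 32]
32 → already a tail → [3, 5, 19, 22, 32]
Five tails, so the longest strictly increasing subsequence has length 5 (e.g. 3, 5, 29, 31, 32).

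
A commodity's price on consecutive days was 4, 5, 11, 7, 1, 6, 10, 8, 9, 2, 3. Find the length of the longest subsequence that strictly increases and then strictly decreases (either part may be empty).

6

inc[i] = longest strictly increasing subsequence ending at i; dec[i] = longest strictly decreasing subsequence starting at i:
i:      1  2  3  4  5  6  7  8  9 10 11
a[i]:   4  5 11  7  1  6 10  8  9  2  3
inc:    1  2  3  3  1  3  4  4  5  2  3
dec:    2  2  4  3  1  2  3  2  2  1  1
Best peak at i=3 (value 11): inc=3, dec=4, length 3+4−1 = 6.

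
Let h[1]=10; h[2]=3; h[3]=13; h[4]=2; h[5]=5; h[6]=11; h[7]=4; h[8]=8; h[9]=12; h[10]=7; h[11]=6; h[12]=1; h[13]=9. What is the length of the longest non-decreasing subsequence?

4

Let dp[i] be the length of the longest such subsequence ending at index i:
i:      1  2  3  4  5  6  7  8  9 10 11 12 13
h[i]:  10  3 13  2  5 11  4  8 12  7  6  1  9
dp:     1  1  2  1  2  3  2  3  4  3  3  1  4
Maximum dp value is 4.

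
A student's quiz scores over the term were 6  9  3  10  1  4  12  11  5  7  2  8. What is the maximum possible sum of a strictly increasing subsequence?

Let S[i] be the best sum of a strictly increasing subsequence ending at i:
i:      1  2  3  4  5  6  7  8  9 10 11 12
a[i]:   6  9  3 10  1  4 12 11  5  7  2  8
S:      6 15  3 25  1  7 37 36 12 19  3 27
Maximum is 37 (e.g. 6 + 9 + 10 + 12).

37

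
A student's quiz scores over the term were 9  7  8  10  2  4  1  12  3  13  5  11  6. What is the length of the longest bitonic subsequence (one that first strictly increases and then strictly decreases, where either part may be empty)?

7

inc[i] = longest strictly increasing subsequence ending at i; dec[i] = longest strictly decreasing subsequence starting at i:
i:      1  2  3  4  5  6  7  8  9 10 11 12 13
a[i]:   9  7  8 10  2  4  1 12  3 13  5 11  6
inc:    1  1  2  3  1  2  1  4  2  5  3  4  4
dec:    4  3  3  3  2  2  1  3  1  3  1  2  1
Best peak at i=10 (value 13): inc=5, dec=3, length 5+3−1 = 7.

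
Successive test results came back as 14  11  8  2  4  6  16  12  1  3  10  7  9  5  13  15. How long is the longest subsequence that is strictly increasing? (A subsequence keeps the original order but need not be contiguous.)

Let dp[i] be the length of the longest such subsequence ending at index i:
i:      1  2  3  4  5  6  7  8  9 10 11 12 13 14 15 16
a[i]:  14 11  8  2  4  6 16 12  1  3 10  7  9  5 13 15
dp:     1  1  1  1  2  3  4  4  1  2  4  4  5  3  6  7
Maximum dp value is 7.

7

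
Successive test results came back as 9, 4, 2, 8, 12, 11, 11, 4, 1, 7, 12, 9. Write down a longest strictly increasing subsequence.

Patience tails give the LIS length; then backtrack through the dp parents:
9 → extends → [9]
4 → replaces 9 → [4]
2 → replaces 4 → [2]
8 → extends → [2, 8]
12 → extends → [2, 8, 12]
11 → replaces 12 → [2, 8, 11]
11 → already a tail → [2, 8, 11]
4 → replaces 8 → [2, 4, 11]
1 → replaces 2 → [1, 4, 11]
7 → replaces 11 → [1, 4, 7]
12 → extends → [1, 4, 7, 12]
9 → replaces 12 → [1, 4, 7, 9]
Length 4; one witness is 4, 8, 11, 12.

4, 8, 11, 12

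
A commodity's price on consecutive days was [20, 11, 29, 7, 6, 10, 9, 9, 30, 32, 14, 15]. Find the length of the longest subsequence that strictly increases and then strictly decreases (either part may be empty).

5

inc[i] = longest strictly increasing subsequence ending at i; dec[i] = longest strictly decreasing subsequence starting at i:
i:      1  2  3  4  5  6  7  8  9 10 11 12
a[i]:  20 11 29  7  6 10  9  9 30 32 14 15
inc:    1  1  2  1  1  2  2  2  3  4  3  4
dec:    4  3  3  2  1  2  1  1  2  2  1  1
Best peak at i=10 (value 32): inc=4, dec=2, length 4+2−1 = 5.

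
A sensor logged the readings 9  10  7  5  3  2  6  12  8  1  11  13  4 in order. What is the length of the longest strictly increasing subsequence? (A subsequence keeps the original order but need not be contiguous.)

Track the smallest tail for each achievable length (strict):
9 → extends → [9]
10 → extends → [9, 10]
7 → replaces 9 → [7, 10]
5 → replaces 7 → [5, 10]
3 → replaces 5 → [3, 10]
2 → replaces 3 → [2, 10]
6 → replaces 10 → [2, 6]
12 → extends → [2, 6, 12]
8 → replaces 12 → [2, 6, 8]
1 → replaces 2 → [1, 6, 8]
11 → extends → [1, 6, 8, 11]
13 → extends → [1, 6, 8, 11, 13]
4 → replaces 6 → [1, 4, 8, 11, 13]
Five tails, so the longest strictly increasing subsequence has length 5 (e.g. 5, 6, 8, 11, 13).

5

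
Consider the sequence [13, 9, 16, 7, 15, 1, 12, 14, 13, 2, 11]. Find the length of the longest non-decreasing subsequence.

Track the smallest tail for each achievable length (allowing ties):
13 → extends → [13]
9 → replaces 13 → [9]
16 → extends → [9, 16]
7 → replaces 9 → [7, 16]
15 → replaces 16 → [7, 15]
1 → replaces 7 → [1, 15]
12 → replaces 15 → [1, 12]
14 → extends → [1, 12, 14]
13 → replaces 14 → [1, 12, 13]
2 → replaces 12 → [1, 2, 13]
11 → replaces 13 → [1, 2, 11]
Three tails, so the longest non-decreasing subsequence has length 3 (e.g. 9, 12, 14).

3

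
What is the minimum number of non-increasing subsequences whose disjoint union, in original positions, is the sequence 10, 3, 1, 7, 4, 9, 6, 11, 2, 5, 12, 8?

5

Place each on the leftmost legal pile:
10 → new pile 1 (tops now [10])
3 → pile 1 (tops now [3])
1 → pile 1 (tops now [1])
7 → new pile 2 (tops now [1, 7])
4 → pile 2 (tops now [1, 4])
9 → new pile 3 (tops now [1, 4, 9])
6 → pile 3 (tops now [1, 4, 6])
11 → new pile 4 (tops now [1, 4, 6, 11])
2 → pile 2 (tops now [1, 2, 6, 11])
5 → pile 3 (tops now [1, 2, 5, 11])
12 → new pile 5 (tops now [1, 2, 5, 11, 12])
8 → pile 4 (tops now [1, 2, 5, 8, 12])
Five piles.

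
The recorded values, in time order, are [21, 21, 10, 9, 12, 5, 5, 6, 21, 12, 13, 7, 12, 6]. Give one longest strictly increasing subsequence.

5, 6, 12, 13

Patience tails give the LIS length; then backtrack through the dp parents:
21 → extends → [21]
21 → already a tail → [21]
10 → replaces 21 → [10]
9 → replaces 10 → [9]
12 → extends → [9, 12]
5 → replaces 9 → [5, 12]
5 → already a tail → [5, 12]
6 → replaces 12 → [5, 6]
21 → extends → [5, 6, 21]
12 → replaces 21 → [5, 6, 12]
13 → extends → [5, 6, 12, 13]
7 → replaces 12 → [5, 6, 7, 13]
12 → replaces 13 → [5, 6, 7, 12]
6 → already a tail → [5, 6, 7, 12]
Length 4; one witness is 5, 6, 12, 13.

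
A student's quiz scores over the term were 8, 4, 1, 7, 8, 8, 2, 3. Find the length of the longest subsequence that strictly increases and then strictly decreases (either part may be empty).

4

inc[i] = longest strictly increasing subsequence ending at i; dec[i] = longest strictly decreasing subsequence starting at i:
i:     1 2 3 4 5 6 7 8
a[i]:  8 4 1 7 8 8 2 3
inc:   1 1 1 2 3 3 2 3
dec:   3 2 1 2 2 2 1 1
Best peak at i=5 (value 8): inc=3, dec=2, length 3+2−1 = 4.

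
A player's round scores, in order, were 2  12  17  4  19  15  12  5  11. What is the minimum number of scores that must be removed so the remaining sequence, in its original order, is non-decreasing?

5

Fewest deletions = n − (longest non-decreasing subsequence).
Patience tails:
2 → extends → [2]
12 → extends → [2, 12]
17 → extends → [2, 12, 17]
4 → replaces 12 → [2, 4, 17]
19 → extends → [2, 4, 17, 19]
15 → replaces 17 → [2, 4, 15, 19]
12 → replaces 15 → [2, 4, 12, 19]
5 → replaces 12 → [2, 4, 5, 19]
11 → replaces 19 → [2, 4, 5, 11]
Longest non-decreasing subsequence has length 4, so deletions = 9 − 4 = 5.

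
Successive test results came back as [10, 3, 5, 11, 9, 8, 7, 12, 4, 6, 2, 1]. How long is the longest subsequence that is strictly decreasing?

Negate each value so 'decreasing' becomes 'increasing', then run patience tails on the negated sequence:
-10 → extends → [-10]
-3 → extends → [-10, -3]
-5 → replaces -3 → [-10, -5]
-11 → replaces -10 → [-11, -5]
-9 → replaces -5 → [-11, -9]
-8 → extends → [-11, -9, -8]
-7 → extends → [-11, -9, -8, -7]
-12 → replaces -11 → [-12, -9, -8, -7]
-4 → extends → [-12, -9, -8, -7, -4]
-6 → replaces -4 → [-12, -9, -8, -7, -6]
-2 → extends → [-12, -9, -8, -7, -6, -2]
-1 → extends → [-12, -9, -8, -7, -6, -2, -1]
Seven tails, so the longest strictly decreasing subsequence of the original has length 7.

7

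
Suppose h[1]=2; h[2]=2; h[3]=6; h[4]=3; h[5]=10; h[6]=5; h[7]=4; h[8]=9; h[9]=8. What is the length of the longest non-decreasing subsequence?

Track the smallest tail for each achievable length (allowing ties):
2 → extends → [2]
2 → extends → [2, 2]
6 → extends → [2, 2, 6]
3 → replaces 6 → [2, 2, 3]
10 → extends → [2, 2, 3, 10]
5 → replaces 10 → [2, 2, 3, 5]
4 → replaces 5 → [2, 2, 3, 4]
9 → extends → [2, 2, 3, 4, 9]
8 → replaces 9 → [2, 2, 3, 4, 8]
Five tails, so the longest non-decreasing subsequence has length 5 (e.g. 2, 2, 3, 5, 9).

5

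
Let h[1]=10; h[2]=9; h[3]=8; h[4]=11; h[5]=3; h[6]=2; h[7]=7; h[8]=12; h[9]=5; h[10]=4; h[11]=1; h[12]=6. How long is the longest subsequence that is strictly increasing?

Let dp[i] be the length of the longest such subsequence ending at index i:
i:      1  2  3  4  5  6  7  8  9 10 11 12
h[i]:  10  9  8 11  3  2  7 12  5  4  1  6
dp:     1  1  1  2  1  1  2  3  2  2  1  3
Maximum dp value is 3.

3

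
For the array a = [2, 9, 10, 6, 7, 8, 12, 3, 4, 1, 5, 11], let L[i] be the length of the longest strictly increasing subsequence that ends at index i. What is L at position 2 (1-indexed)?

dp[i] = 1 + max{dp[j] : j<i, a[j]<a[i]} (or 1 if no such j):
i:      1  2  3  4  5  6  7  8  9 10 11 12
a[i]:   2  9 10  6  7  8 12  3  4  1  5 11
dp:     1  2  3  2  3  4  5  2  3  1  4  5
At index 2 the value is 2.

2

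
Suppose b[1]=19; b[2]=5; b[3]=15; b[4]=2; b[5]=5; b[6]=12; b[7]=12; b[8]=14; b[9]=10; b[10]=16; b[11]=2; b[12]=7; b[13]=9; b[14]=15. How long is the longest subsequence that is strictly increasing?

5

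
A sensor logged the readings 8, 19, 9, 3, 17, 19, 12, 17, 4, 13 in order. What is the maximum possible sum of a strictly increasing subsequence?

53

Let S[i] be the best sum of a strictly increasing subsequence ending at i:
i:      1  2  3  4  5  6  7  8  9 10
a[i]:   8 19  9  3 17 19 12 17  4 13
S:      8 27 17  3 34 53 29 46  7 42
Maximum is 53 (e.g. 8 + 9 + 17 + 19).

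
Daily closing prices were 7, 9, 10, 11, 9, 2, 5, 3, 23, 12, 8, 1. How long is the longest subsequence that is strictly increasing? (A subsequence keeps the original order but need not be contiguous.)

5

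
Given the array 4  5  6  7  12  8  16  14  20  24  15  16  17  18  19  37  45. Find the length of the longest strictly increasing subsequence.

13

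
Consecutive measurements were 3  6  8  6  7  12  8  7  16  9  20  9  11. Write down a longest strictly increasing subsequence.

3, 6, 8, 12, 16, 20

Patience tails give the LIS length; then backtrack through the dp parents:
3 → extends → [3]
6 → extends → [3, 6]
8 → extends → [3, 6, 8]
6 → already a tail → [3, 6, 8]
7 → replaces 8 → [3, 6, 7]
12 → extends → [3, 6, 7, 12]
8 → replaces 12 → [3, 6, 7, 8]
7 → already a tail → [3, 6, 7, 8]
16 → extends → [3, 6, 7, 8, 16]
9 → replaces 16 → [3, 6, 7, 8, 9]
20 → extends → [3, 6, 7, 8, 9, 20]
9 → already a tail → [3, 6, 7, 8, 9, 20]
11 → replaces 20 → [3, 6, 7, 8, 9, 11]
Length 6; one witness is 3, 6, 8, 12, 16, 20.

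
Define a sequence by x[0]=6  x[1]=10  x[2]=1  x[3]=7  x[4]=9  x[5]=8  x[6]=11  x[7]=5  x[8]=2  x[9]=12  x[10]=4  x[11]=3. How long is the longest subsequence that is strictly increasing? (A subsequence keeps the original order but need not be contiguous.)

Track the smallest tail for each achievable length (strict):
6 → extends → [6]
10 → extends → [6, 10]
1 → replaces 6 → [1, 10]
7 → replaces 10 → [1, 7]
9 → extends → [1, 7, 9]
8 → replaces 9 → [1, 7, 8]
11 → extends → [1, 7, 8, 11]
5 → replaces 7 → [1, 5, 8, 11]
2 → replaces 5 → [1, 2, 8, 11]
12 → extends → [1, 2, 8, 11, 12]
4 → replaces 8 → [1, 2, 4, 11, 12]
3 → replaces 4 → [1, 2, 3, 11, 12]
Five tails, so the longest strictly increasing subsequence has length 5 (e.g. 6, 7, 9, 11, 12).

5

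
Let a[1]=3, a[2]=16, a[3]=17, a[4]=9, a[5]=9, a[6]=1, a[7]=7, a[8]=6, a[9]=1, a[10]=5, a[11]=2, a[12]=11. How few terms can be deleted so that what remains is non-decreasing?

8

Fewest deletions = n − (longest non-decreasing subsequence).
Patience tails:
3 → extends → [3]
16 → extends → [3, 16]
17 → extends → [3, 16, 17]
9 → replaces 16 → [3, 9, 17]
9 → replaces 17 → [3, 9, 9]
1 → replaces 3 → [1, 9, 9]
7 → replaces 9 → [1, 7, 9]
6 → replaces 7 → [1, 6, 9]
1 → replaces 6 → [1, 1, 9]
5 → replaces 9 → [1, 1, 5]
2 → replaces 5 → [1, 1, 2]
11 → extends → [1, 1, 2, 11]
Longest non-decreasing subsequence has length 4, so deletions = 12 − 4 = 8.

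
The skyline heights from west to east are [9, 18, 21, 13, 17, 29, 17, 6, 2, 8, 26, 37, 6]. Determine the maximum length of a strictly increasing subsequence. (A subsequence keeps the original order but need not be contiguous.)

5

Let dp[i] be the length of the longest such subsequence ending at index i:
i:      1  2  3  4  5  6  7  8  9 10 11 12 13
a[i]:   9 18 21 13 17 29 17  6  2  8 26 37  6
dp:     1  2  3  2  3  4  3  1  1  2  4  5  2
Maximum dp value is 5.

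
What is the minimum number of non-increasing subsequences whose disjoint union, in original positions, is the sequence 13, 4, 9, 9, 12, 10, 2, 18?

4

The minimum number of non-increasing subsequences covering a sequence equals the length of its longest strictly increasing subsequence.
LIS length is 4 (e.g. 4, 9, 12, 18), so 4 piles are needed.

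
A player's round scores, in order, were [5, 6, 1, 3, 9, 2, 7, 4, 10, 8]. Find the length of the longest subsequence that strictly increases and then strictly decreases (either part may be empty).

5

inc[i] = longest strictly increasing subsequence ending at i; dec[i] = longest strictly decreasing subsequence starting at i:
i:      1  2  3  4  5  6  7  8  9 10
a[i]:   5  6  1  3  9  2  7  4 10  8
inc:    1  2  1  2  3  2  3  3  4  4
dec:    3  3  1  2  3  1  2  1  2  1
Best peak at i=5 (value 9): inc=3, dec=3, length 3+3−1 = 5.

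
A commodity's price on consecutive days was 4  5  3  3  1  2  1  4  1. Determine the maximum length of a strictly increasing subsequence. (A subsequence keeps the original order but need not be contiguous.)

3

Track the smallest tail for each achievable length (strict):
4 → extends → [4]
5 → extends → [4, 5]
3 → replaces 4 → [3, 5]
3 → already a tail → [3, 5]
1 → replaces 3 → [1, 5]
2 → replaces 5 → [1, 2]
1 → already a tail → [1, 2]
4 → extends → [1, 2, 4]
1 → already a tail → [1, 2, 4]
Three tails, so the longest strictly increasing subsequence has length 3 (e.g. 1, 2, 4).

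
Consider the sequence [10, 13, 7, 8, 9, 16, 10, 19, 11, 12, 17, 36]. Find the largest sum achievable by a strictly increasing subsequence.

110

Let S[i] be the best sum of a strictly increasing subsequence ending at i:
i:       1   2   3   4   5   6   7   8   9  10  11  12
a[i]:   10  13   7   8   9  16  10  19  11  12  17  36
S:      10  23   7  15  24  40  34  59  45  57  74 110
Maximum is 110 (e.g. 7 + 8 + 9 + 10 + 11 + 12 + 17 + 36).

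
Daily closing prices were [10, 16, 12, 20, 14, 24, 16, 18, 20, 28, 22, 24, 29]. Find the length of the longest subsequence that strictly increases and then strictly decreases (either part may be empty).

inc[i] = longest strictly increasing subsequence ending at i; dec[i] = longest strictly decreasing subsequence starting at i:
i:      1  2  3  4  5  6  7  8  9 10 11 12 13
a[i]:  10 16 12 20 14 24 16 18 20 28 22 24 29
inc:    1  2  2  3  3  4  4  5  6  7  7  8  9
dec:    1  2  1  2  1  2  1  1  1  2  1  1  1
Best peak at i=13 (value 29): inc=9, dec=1, length 9+1−1 = 9.

9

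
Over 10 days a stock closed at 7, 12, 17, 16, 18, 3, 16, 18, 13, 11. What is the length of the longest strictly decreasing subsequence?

4

Negate each value so 'decreasing' becomes 'increasing', then run patience tails on the negated sequence:
-7 → extends → [-7]
-12 → replaces -7 → [-12]
-17 → replaces -12 → [-17]
-16 → extends → [-17, -16]
-18 → replaces -17 → [-18, -16]
-3 → extends → [-18, -16, -3]
-16 → already a tail → [-18, -16, -3]
-18 → already a tail → [-18, -16, -3]
-13 → replaces -3 → [-18, -16, -13]
-11 → extends → [-18, -16, -13, -11]
Four tails, so the longest strictly decreasing subsequence of the original has length 4.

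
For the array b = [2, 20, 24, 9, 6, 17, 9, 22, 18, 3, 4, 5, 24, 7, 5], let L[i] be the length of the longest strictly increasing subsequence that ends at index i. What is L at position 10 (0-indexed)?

3

dp[i] = 1 + max{dp[j] : j<i, b[j]<b[i]} (or 1 if no such j):
i:      0  1  2  3  4  5  6  7  8  9 10 11 12 13 14
b[i]:   2 20 24  9  6 17  9 22 18  3  4  5 24  7  5
dp:     1  2  3  2  2  3  3  4  4  2  3  4  5  5  4
At index 10 the value is 3.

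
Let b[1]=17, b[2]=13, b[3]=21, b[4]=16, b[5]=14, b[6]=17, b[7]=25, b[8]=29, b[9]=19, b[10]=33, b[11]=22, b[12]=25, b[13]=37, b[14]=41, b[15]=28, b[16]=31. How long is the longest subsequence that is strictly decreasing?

3

Negate each value so 'decreasing' becomes 'increasing', then run patience tails on the negated sequence:
-17 → extends → [-17]
-13 → extends → [-17, -13]
-21 → replaces -17 → [-21, -13]
-16 → replaces -13 → [-21, -16]
-14 → extends → [-21, -16, -14]
-17 → replaces -16 → [-21, -17, -14]
-25 → replaces -21 → [-25, -17, -14]
-29 → replaces -25 → [-29, -17, -14]
-19 → replaces -17 → [-29, -19, -14]
-33 → replaces -29 → [-33, -19, -14]
-22 → replaces -19 → [-33, -22, -14]
-25 → replaces -22 → [-33, -25, -14]
-37 → replaces -33 → [-37, -25, -14]
-41 → replaces -37 → [-41, -25, -14]
-28 → replaces -25 → [-41, -28, -14]
-31 → replaces -28 → [-41, -31, -14]
Three tails, so the longest strictly decreasing subsequence of the original has length 3.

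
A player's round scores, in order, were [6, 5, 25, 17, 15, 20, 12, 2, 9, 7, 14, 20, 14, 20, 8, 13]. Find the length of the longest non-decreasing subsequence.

Track the smallest tail for each achievable length (allowing ties):
6 → extends → [6]
5 → replaces 6 → [5]
25 → extends → [5, 25]
17 → replaces 25 → [5, 17]
15 → replaces 17 → [5, 15]
20 → extends → [5, 15, 20]
12 → replaces 15 → [5, 12, 20]
2 → replaces 5 → [2, 12, 20]
9 → replaces 12 → [2, 9, 20]
7 → replaces 9 → [2, 7, 20]
14 → replaces 20 → [2, 7, 14]
20 → extends → [2, 7, 14, 20]
14 → replaces 20 → [2, 7, 14, 14]
20 → extends → [2, 7, 14, 14, 20]
8 → replaces 14 → [2, 7, 8, 14, 20]
13 → replaces 14 → [2, 7, 8, 13, 20]
Five tails, so the longest non-decreasing subsequence has length 5 (e.g. 6, 17, 20, 20, 20).

5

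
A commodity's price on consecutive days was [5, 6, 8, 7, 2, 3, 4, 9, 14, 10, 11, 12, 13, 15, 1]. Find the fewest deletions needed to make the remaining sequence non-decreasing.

Fewest deletions = n − (longest non-decreasing subsequence).
i:      1  2  3  4  5  6  7  8  9 10 11 12 13 14 15
a[i]:   5  6  8  7  2  3  4  9 14 10 11 12 13 15  1
dp:     1  2  3  3  1  2  3  4  5  5  6  7  8  9  1
max dp = 9, so deletions = 15 − 9 = 6.

6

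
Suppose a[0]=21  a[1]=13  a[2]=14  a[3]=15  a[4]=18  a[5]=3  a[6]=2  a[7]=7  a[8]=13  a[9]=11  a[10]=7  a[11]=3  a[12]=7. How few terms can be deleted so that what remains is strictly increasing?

9

Fewest deletions = n − (longest strictly increasing subsequence).
i:      0  1  2  3  4  5  6  7  8  9 10 11 12
a[i]:  21 13 14 15 18  3  2  7 13 11  7  3  7
dp:     1  1  2  3  4  1  1  2  3  3  2  2  3
max dp = 4, so deletions = 13 − 4 = 9.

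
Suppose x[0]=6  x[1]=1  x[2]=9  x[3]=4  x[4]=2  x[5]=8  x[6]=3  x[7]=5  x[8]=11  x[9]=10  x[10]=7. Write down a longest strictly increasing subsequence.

Patience tails give the LIS length; then backtrack through the dp parents:
6 → extends → [6]
1 → replaces 6 → [1]
9 → extends → [1, 9]
4 → replaces 9 → [1, 4]
2 → replaces 4 → [1, 2]
8 → extends → [1, 2, 8]
3 → replaces 8 → [1, 2, 3]
5 → extends → [1, 2, 3, 5]
11 → extends → [1, 2, 3, 5, 11]
10 → replaces 11 → [1, 2, 3, 5, 10]
7 → replaces 10 → [1, 2, 3, 5, 7]
Length 5; one witness is 1, 2, 3, 5, 11.

1, 2, 3, 5, 11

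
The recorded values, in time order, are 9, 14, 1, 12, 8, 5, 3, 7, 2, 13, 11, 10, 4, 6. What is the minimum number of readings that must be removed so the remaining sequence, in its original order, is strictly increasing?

10

Fewest deletions = n − (longest strictly increasing subsequence).
i:      1  2  3  4  5  6  7  8  9 10 11 12 13 14
a[i]:   9 14  1 12  8  5  3  7  2 13 11 10  4  6
dp:     1  2  1  2  2  2  2  3  2  4  4  4  3  4
max dp = 4, so deletions = 14 − 4 = 10.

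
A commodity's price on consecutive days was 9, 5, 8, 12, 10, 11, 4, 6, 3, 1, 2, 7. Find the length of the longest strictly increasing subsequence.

4

Let dp[i] be the length of the longest such subsequence ending at index i:
i:      1  2  3  4  5  6  7  8  9 10 11 12
a[i]:   9  5  8 12 10 11  4  6  3  1  2  7
dp:     1  1  2  3  3  4  1  2  1  1  2  3
Maximum dp value is 4.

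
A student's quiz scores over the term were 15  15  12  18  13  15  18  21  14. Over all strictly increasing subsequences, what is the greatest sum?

Let S[i] be the best sum of a strictly increasing subsequence ending at i:
i:      1  2  3  4  5  6  7  8  9
a[i]:  15 15 12 18 13 15 18 21 14
S:     15 15 12 33 25 40 58 79 39
Maximum is 79 (e.g. 12 + 13 + 15 + 18 + 21).

79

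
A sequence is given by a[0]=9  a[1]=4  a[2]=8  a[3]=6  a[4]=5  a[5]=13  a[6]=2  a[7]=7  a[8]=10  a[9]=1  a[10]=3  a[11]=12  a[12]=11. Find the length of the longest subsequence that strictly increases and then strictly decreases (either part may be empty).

6

inc[i] = longest strictly increasing subsequence ending at i; dec[i] = longest strictly decreasing subsequence starting at i:
i:      0  1  2  3  4  5  6  7  8  9 10 11 12
a[i]:   9  4  8  6  5 13  2  7 10  1  3 12 11
inc:    1  1  2  2  2  3  1  3  4  1  2  5  5
dec:    6  3  5  4  3  3  2  2  2  1  1  2  1
Best peak at i=0 (value 9): inc=1, dec=6, length 1+6−1 = 6.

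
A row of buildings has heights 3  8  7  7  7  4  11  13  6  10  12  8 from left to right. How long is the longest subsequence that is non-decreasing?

Track the smallest tail for each achievable length (allowing ties):
3 → extends → [3]
8 → extends → [3, 8]
7 → replaces 8 → [3, 7]
7 → extends → [3, 7, 7]
7 → extends → [3, 7, 7, 7]
4 → replaces 7 → [3, 4, 7, 7]
11 → extends → [3, 4, 7, 7, 11]
13 → extends → [3, 4, 7, 7, 11, 13]
6 → replaces 7 → [3, 4, 6, 7, 11, 13]
10 → replaces 11 → [3, 4, 6, 7, 10, 13]
12 → replaces 13 → [3, 4, 6, 7, 10, 12]
8 → replaces 10 → [3, 4, 6, 7, 8, 12]
Six tails, so the longest non-decreasing subsequence has length 6 (e.g. 3, 7, 7, 7, 11, 13).

6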